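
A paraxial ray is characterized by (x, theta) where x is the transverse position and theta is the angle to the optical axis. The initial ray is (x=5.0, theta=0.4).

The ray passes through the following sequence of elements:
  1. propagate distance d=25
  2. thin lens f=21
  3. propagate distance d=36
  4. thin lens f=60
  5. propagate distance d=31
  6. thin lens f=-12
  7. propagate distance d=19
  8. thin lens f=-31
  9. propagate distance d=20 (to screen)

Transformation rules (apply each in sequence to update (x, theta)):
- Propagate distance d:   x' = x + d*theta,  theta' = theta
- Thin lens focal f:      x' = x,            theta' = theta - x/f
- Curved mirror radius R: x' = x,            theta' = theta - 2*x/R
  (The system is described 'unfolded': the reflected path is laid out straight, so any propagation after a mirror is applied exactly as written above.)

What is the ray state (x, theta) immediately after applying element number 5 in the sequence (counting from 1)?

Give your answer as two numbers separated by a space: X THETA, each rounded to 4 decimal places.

Initial: x=5.0000 theta=0.4000
After 1 (propagate distance d=25): x=15.0000 theta=0.4000
After 2 (thin lens f=21): x=15.0000 theta=-11/35 (≈-0.3143)
After 3 (propagate distance d=36): x=129/35 (≈3.6857) theta=-11/35 (≈-0.3143)
After 4 (thin lens f=60): x=129/35 (≈3.6857) theta=-263/700 (≈-0.3757)
After 5 (propagate distance d=31): x=-5573/700 (≈-7.9614) theta=-263/700 (≈-0.3757)
Rounded to 4 decimal places: x = -7.9614, theta = -0.3757

Answer: -7.9614 -0.3757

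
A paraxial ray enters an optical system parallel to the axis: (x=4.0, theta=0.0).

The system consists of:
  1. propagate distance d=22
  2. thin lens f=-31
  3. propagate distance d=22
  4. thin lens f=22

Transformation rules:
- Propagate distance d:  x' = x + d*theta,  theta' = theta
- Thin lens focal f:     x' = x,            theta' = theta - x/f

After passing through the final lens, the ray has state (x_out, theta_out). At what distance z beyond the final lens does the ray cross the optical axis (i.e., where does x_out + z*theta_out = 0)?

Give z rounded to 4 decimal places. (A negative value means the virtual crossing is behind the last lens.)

Initial: x=4.0000 theta=0.0000
After 1 (propagate distance d=22): x=4.0000 theta=0.0000
After 2 (thin lens f=-31): x=4.0000 theta=4/31 (≈0.1290)
After 3 (propagate distance d=22): x=212/31 (≈6.8387) theta=4/31 (≈0.1290)
After 4 (thin lens f=22): x=212/31 (≈6.8387) theta=-2/11 (≈-0.1818)
z_focus = -x_out/theta_out = -(212/31)/(-2/11) = 1166/31 ≈ 37.6129
Rounded to 4 decimal places: z = 37.6129

Answer: 37.6129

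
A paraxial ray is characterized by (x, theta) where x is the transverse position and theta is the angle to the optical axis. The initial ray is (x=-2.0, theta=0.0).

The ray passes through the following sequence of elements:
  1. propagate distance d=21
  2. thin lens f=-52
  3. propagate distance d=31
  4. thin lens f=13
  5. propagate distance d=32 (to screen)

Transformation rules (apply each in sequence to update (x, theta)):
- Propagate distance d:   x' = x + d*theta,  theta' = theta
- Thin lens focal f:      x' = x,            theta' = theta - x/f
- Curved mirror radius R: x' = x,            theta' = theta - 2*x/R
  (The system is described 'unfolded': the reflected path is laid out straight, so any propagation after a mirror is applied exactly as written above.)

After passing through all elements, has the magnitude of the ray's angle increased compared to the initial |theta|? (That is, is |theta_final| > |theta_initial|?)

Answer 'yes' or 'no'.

Answer: yes

Derivation:
Initial: x=-2.0000 theta=0.0000
After 1 (propagate distance d=21): x=-2.0000 theta=0.0000
After 2 (thin lens f=-52): x=-2.0000 theta=-1/26 (≈-0.0385)
After 3 (propagate distance d=31): x=-83/26 (≈-3.1923) theta=-1/26 (≈-0.0385)
After 4 (thin lens f=13): x=-83/26 (≈-3.1923) theta=35/169 (≈0.2071)
After 5 (propagate distance d=32 (to screen)): x=1161/338 (≈3.4349) theta=35/169 (≈0.2071)
|theta_initial|=0.0000 |theta_final|=35/169 (≈0.2071) -> increased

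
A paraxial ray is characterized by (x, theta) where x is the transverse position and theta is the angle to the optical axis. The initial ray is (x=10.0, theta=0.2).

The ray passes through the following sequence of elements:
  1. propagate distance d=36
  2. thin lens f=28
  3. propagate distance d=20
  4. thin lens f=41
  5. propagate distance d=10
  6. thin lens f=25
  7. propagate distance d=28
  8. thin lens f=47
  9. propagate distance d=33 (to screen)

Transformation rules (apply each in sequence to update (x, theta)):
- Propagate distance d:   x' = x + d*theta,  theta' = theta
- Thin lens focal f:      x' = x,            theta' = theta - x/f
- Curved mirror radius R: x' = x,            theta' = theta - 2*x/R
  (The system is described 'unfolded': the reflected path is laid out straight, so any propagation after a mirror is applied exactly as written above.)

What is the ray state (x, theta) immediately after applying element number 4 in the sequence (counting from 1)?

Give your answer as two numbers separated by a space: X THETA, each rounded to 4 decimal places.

Answer: 8.9143 -0.6317

Derivation:
Initial: x=10.0000 theta=0.2000
After 1 (propagate distance d=36): x=17.2000 theta=0.2000
After 2 (thin lens f=28): x=17.2000 theta=-29/70 (≈-0.4143)
After 3 (propagate distance d=20): x=312/35 (≈8.9143) theta=-29/70 (≈-0.4143)
After 4 (thin lens f=41): x=312/35 (≈8.9143) theta=-259/410 (≈-0.6317)
Rounded to 4 decimal places: x = 8.9143, theta = -0.6317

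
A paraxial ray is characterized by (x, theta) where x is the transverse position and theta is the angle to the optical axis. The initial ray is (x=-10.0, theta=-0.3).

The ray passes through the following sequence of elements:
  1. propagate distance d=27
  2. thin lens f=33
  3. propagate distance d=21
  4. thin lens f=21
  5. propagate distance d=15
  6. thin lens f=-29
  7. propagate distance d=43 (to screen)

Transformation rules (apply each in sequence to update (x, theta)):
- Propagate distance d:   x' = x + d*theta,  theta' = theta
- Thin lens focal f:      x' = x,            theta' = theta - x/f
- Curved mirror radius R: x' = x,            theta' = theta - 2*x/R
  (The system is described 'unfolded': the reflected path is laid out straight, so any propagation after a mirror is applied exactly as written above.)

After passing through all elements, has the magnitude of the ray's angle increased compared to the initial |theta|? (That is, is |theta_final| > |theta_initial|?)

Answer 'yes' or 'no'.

Answer: yes

Derivation:
Initial: x=-10.0000 theta=-0.3000
After 1 (propagate distance d=27): x=-18.1000 theta=-0.3000
After 2 (thin lens f=33): x=-18.1000 theta=41/165 (≈0.2485)
After 3 (propagate distance d=21): x=-1417/110 (≈-12.8818) theta=41/165 (≈0.2485)
After 4 (thin lens f=21): x=-1417/110 (≈-12.8818) theta=181/210 (≈0.8619)
After 5 (propagate distance d=15): x=18/385 (≈0.0468) theta=181/210 (≈0.8619)
After 6 (thin lens f=-29): x=18/385 (≈0.0468) theta=57847/66990 (≈0.8635)
After 7 (propagate distance d=43 (to screen)): x=2490553/66990 (≈37.1780) theta=57847/66990 (≈0.8635)
|theta_initial|=0.3000 |theta_final|=57847/66990 (≈0.8635) -> increased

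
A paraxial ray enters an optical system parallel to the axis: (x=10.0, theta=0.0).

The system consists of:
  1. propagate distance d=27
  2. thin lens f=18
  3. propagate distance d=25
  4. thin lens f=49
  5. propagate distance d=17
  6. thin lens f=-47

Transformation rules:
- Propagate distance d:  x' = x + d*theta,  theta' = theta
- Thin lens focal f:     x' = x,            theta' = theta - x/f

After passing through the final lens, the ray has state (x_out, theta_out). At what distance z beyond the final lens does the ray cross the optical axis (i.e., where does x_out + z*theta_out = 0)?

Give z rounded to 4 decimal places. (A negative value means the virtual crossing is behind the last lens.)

Answer: -16.3903

Derivation:
Initial: x=10.0000 theta=0.0000
After 1 (propagate distance d=27): x=10.0000 theta=0.0000
After 2 (thin lens f=18): x=10.0000 theta=-5/9 (≈-0.5556)
After 3 (propagate distance d=25): x=-35/9 (≈-3.8889) theta=-5/9 (≈-0.5556)
After 4 (thin lens f=49): x=-35/9 (≈-3.8889) theta=-10/21 (≈-0.4762)
After 5 (propagate distance d=17): x=-755/63 (≈-11.9841) theta=-10/21 (≈-0.4762)
After 6 (thin lens f=-47): x=-755/63 (≈-11.9841) theta=-2165/2961 (≈-0.7312)
z_focus = -x_out/theta_out = -(-755/63)/(-2165/2961) = -7097/433 ≈ -16.3903
Rounded to 4 decimal places: z = -16.3903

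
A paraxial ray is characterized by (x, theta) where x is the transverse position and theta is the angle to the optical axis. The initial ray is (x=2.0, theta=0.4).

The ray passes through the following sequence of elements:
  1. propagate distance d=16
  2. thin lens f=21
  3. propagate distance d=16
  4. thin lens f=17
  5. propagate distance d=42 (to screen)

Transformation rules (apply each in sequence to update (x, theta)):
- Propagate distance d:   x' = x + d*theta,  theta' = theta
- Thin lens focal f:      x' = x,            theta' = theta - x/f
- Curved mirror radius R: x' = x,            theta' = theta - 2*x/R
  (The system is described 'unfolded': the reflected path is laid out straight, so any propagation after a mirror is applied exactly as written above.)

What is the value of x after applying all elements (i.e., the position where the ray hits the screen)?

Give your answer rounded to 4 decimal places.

Initial: x=2.0000 theta=0.4000
After 1 (propagate distance d=16): x=8.4000 theta=0.4000
After 2 (thin lens f=21): x=8.4000 theta=0.0000
After 3 (propagate distance d=16): x=8.4000 theta=0.0000
After 4 (thin lens f=17): x=8.4000 theta=-42/85 (≈-0.4941)
After 5 (propagate distance d=42 (to screen)): x=-210/17 (≈-12.3529) theta=-42/85 (≈-0.4941)
Rounded to 4 decimal places: x = -12.3529

Answer: -12.3529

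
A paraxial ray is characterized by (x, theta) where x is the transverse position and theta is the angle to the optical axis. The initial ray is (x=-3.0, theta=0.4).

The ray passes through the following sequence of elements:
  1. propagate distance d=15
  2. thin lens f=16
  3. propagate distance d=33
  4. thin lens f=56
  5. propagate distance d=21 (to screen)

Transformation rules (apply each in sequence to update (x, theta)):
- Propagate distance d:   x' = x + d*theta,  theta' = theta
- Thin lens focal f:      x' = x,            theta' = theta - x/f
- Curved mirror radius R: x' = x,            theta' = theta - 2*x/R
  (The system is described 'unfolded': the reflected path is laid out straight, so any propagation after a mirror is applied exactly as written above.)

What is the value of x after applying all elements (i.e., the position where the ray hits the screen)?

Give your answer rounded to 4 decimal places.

Initial: x=-3.0000 theta=0.4000
After 1 (propagate distance d=15): x=3.0000 theta=0.4000
After 2 (thin lens f=16): x=3.0000 theta=0.2125
After 3 (propagate distance d=33): x=10.0125 theta=0.2125
After 4 (thin lens f=56): x=10.0125 theta=151/4480 (≈0.0337)
After 5 (propagate distance d=21 (to screen)): x=6861/640 (≈10.7203) theta=151/4480 (≈0.0337)
Rounded to 4 decimal places: x = 10.7203

Answer: 10.7203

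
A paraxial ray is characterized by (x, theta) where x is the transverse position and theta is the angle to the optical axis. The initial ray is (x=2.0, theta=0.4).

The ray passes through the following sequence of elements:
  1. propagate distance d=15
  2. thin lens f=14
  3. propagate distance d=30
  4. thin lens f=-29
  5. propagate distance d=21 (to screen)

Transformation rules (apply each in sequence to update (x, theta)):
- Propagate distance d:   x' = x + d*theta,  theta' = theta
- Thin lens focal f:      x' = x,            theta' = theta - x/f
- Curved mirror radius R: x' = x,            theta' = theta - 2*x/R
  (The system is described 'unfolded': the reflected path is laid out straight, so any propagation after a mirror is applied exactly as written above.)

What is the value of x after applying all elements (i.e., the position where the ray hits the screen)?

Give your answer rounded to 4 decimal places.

Answer: 1.3261

Derivation:
Initial: x=2.0000 theta=0.4000
After 1 (propagate distance d=15): x=8.0000 theta=0.4000
After 2 (thin lens f=14): x=8.0000 theta=-6/35 (≈-0.1714)
After 3 (propagate distance d=30): x=20/7 (≈2.8571) theta=-6/35 (≈-0.1714)
After 4 (thin lens f=-29): x=20/7 (≈2.8571) theta=-74/1015 (≈-0.0729)
After 5 (propagate distance d=21 (to screen)): x=1346/1015 (≈1.3261) theta=-74/1015 (≈-0.0729)
Rounded to 4 decimal places: x = 1.3261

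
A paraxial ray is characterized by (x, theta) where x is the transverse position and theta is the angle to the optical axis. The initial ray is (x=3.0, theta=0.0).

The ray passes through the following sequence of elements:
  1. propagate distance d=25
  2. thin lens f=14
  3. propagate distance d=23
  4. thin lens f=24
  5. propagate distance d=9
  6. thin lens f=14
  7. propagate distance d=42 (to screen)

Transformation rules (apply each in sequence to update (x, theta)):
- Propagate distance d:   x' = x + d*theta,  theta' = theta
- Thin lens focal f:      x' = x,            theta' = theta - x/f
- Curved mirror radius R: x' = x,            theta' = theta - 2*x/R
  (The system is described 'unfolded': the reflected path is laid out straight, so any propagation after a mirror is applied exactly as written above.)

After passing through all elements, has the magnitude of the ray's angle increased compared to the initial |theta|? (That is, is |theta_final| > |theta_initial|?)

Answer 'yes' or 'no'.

Answer: yes

Derivation:
Initial: x=3.0000 theta=0.0000
After 1 (propagate distance d=25): x=3.0000 theta=0.0000
After 2 (thin lens f=14): x=3.0000 theta=-3/14 (≈-0.2143)
After 3 (propagate distance d=23): x=-27/14 (≈-1.9286) theta=-3/14 (≈-0.2143)
After 4 (thin lens f=24): x=-27/14 (≈-1.9286) theta=-15/112 (≈-0.1339)
After 5 (propagate distance d=9): x=-351/112 (≈-3.1339) theta=-15/112 (≈-0.1339)
After 6 (thin lens f=14): x=-351/112 (≈-3.1339) theta=141/1568 (≈0.0899)
After 7 (propagate distance d=42 (to screen)): x=9/14 (≈0.6429) theta=141/1568 (≈0.0899)
|theta_initial|=0.0000 |theta_final|=141/1568 (≈0.0899) -> increased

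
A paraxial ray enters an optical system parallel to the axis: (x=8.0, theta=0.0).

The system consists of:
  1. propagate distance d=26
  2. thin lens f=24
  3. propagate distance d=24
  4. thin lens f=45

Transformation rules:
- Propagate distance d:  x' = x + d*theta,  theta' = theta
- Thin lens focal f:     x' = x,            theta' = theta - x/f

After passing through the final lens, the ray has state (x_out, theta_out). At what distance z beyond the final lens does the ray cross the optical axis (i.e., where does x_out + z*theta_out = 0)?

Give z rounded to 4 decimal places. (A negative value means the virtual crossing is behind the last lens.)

Answer: 0.0000

Derivation:
Initial: x=8.0000 theta=0.0000
After 1 (propagate distance d=26): x=8.0000 theta=0.0000
After 2 (thin lens f=24): x=8.0000 theta=-1/3 (≈-0.3333)
After 3 (propagate distance d=24): x=0.0000 theta=-1/3 (≈-0.3333)
After 4 (thin lens f=45): x=0.0000 theta=-1/3 (≈-0.3333)
z_focus = -x_out/theta_out = -(0.0000)/(-1/3) = 0.0000
Rounded to 4 decimal places: z = 0.0000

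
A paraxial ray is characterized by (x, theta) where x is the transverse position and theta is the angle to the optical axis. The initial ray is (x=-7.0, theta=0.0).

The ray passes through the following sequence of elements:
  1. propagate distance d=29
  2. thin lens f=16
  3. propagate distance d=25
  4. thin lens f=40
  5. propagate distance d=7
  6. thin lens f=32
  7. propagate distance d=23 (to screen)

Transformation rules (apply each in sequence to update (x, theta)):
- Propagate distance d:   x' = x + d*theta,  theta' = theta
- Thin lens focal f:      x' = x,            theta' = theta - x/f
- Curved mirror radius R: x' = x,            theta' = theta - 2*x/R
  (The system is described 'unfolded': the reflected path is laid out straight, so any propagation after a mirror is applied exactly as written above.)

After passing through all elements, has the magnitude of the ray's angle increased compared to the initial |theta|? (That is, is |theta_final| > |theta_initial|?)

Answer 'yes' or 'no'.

Answer: yes

Derivation:
Initial: x=-7.0000 theta=0.0000
After 1 (propagate distance d=29): x=-7.0000 theta=0.0000
After 2 (thin lens f=16): x=-7.0000 theta=0.4375
After 3 (propagate distance d=25): x=3.9375 theta=0.4375
After 4 (thin lens f=40): x=3.9375 theta=217/640 (≈0.3391)
After 5 (propagate distance d=7): x=4039/640 (≈6.3109) theta=217/640 (≈0.3391)
After 6 (thin lens f=32): x=4039/640 (≈6.3109) theta=581/4096 (≈0.1418)
After 7 (propagate distance d=23 (to screen)): x=196063/20480 (≈9.5734) theta=581/4096 (≈0.1418)
|theta_initial|=0.0000 |theta_final|=581/4096 (≈0.1418) -> increased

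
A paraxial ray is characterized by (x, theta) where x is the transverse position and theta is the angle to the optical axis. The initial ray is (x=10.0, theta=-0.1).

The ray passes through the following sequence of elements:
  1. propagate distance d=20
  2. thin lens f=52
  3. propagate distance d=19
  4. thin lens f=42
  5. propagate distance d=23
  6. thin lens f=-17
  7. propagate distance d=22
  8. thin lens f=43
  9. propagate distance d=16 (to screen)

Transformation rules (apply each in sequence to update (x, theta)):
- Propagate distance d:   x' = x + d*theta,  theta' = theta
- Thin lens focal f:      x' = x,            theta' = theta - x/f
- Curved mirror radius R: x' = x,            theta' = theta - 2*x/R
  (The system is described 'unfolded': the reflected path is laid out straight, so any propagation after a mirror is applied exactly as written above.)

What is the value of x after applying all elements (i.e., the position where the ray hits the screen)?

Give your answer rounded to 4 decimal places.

Answer: -20.3057

Derivation:
Initial: x=10.0000 theta=-0.1000
After 1 (propagate distance d=20): x=8.0000 theta=-0.1000
After 2 (thin lens f=52): x=8.0000 theta=-33/130 (≈-0.2538)
After 3 (propagate distance d=19): x=413/130 (≈3.1769) theta=-33/130 (≈-0.2538)
After 4 (thin lens f=42): x=413/130 (≈3.1769) theta=-257/780 (≈-0.3295)
After 5 (propagate distance d=23): x=-3433/780 (≈-4.4013) theta=-257/780 (≈-0.3295)
After 6 (thin lens f=-17): x=-3433/780 (≈-4.4013) theta=-3901/6630 (≈-0.5884)
After 7 (propagate distance d=22): x=-46001/2652 (≈-17.3458) theta=-3901/6630 (≈-0.5884)
After 8 (thin lens f=43): x=-46001/2652 (≈-17.3458) theta=-105481/570180 (≈-0.1850)
After 9 (propagate distance d=16 (to screen)): x=-11577911/570180 (≈-20.3057) theta=-105481/570180 (≈-0.1850)
Rounded to 4 decimal places: x = -20.3057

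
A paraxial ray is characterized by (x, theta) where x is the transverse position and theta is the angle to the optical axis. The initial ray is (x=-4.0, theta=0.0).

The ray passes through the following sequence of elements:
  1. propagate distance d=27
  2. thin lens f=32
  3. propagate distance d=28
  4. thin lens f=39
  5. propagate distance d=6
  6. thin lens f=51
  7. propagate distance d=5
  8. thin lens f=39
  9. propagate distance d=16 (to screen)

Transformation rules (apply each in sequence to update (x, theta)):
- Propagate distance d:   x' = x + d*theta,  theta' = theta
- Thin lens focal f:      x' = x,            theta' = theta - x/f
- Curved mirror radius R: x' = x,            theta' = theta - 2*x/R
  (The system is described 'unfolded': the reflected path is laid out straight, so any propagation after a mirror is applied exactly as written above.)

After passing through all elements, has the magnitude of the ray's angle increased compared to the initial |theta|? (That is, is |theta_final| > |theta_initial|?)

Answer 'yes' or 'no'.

Answer: yes

Derivation:
Initial: x=-4.0000 theta=0.0000
After 1 (propagate distance d=27): x=-4.0000 theta=0.0000
After 2 (thin lens f=32): x=-4.0000 theta=0.1250
After 3 (propagate distance d=28): x=-0.5000 theta=0.1250
After 4 (thin lens f=39): x=-0.5000 theta=43/312 (≈0.1378)
After 5 (propagate distance d=6): x=17/52 (≈0.3269) theta=43/312 (≈0.1378)
After 6 (thin lens f=51): x=17/52 (≈0.3269) theta=41/312 (≈0.1314)
After 7 (propagate distance d=5): x=307/312 (≈0.9840) theta=41/312 (≈0.1314)
After 8 (thin lens f=39): x=307/312 (≈0.9840) theta=323/3042 (≈0.1062)
After 9 (propagate distance d=16 (to screen)): x=32645/12168 (≈2.6829) theta=323/3042 (≈0.1062)
|theta_initial|=0.0000 |theta_final|=323/3042 (≈0.1062) -> increased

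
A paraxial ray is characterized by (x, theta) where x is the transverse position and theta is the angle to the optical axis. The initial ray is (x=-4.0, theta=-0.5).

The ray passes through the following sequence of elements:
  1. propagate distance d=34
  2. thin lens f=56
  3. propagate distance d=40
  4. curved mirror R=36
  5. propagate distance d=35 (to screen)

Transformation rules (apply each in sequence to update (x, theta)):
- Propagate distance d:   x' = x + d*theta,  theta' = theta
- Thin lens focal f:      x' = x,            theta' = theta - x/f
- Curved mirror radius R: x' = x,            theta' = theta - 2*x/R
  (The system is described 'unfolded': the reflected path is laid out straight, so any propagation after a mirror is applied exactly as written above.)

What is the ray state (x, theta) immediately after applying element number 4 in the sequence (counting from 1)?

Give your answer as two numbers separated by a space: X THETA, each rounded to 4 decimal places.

Initial: x=-4.0000 theta=-0.5000
After 1 (propagate distance d=34): x=-21.0000 theta=-0.5000
After 2 (thin lens f=56): x=-21.0000 theta=-0.1250
After 3 (propagate distance d=40): x=-26.0000 theta=-0.1250
After 4 (curved mirror R=36): x=-26.0000 theta=95/72 (≈1.3194)
Rounded to 4 decimal places: x = -26.0000, theta = 1.3194

Answer: -26.0000 1.3194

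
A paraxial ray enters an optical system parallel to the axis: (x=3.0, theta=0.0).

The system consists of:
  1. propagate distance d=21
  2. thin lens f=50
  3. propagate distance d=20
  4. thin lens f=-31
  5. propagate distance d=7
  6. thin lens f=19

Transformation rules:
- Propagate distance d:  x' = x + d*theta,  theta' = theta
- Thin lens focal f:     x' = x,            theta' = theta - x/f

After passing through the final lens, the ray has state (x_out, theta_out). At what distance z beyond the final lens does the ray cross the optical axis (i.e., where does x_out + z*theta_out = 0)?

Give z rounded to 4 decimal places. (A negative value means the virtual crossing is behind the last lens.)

Answer: 18.6168

Derivation:
Initial: x=3.0000 theta=0.0000
After 1 (propagate distance d=21): x=3.0000 theta=0.0000
After 2 (thin lens f=50): x=3.0000 theta=-0.0600
After 3 (propagate distance d=20): x=1.8000 theta=-0.0600
After 4 (thin lens f=-31): x=1.8000 theta=-3/1550 (≈-0.0019)
After 5 (propagate distance d=7): x=2769/1550 (≈1.7865) theta=-3/1550 (≈-0.0019)
After 6 (thin lens f=19): x=2769/1550 (≈1.7865) theta=-1413/14725 (≈-0.0960)
z_focus = -x_out/theta_out = -(2769/1550)/(-1413/14725) = 17537/942 ≈ 18.6168
Rounded to 4 decimal places: z = 18.6168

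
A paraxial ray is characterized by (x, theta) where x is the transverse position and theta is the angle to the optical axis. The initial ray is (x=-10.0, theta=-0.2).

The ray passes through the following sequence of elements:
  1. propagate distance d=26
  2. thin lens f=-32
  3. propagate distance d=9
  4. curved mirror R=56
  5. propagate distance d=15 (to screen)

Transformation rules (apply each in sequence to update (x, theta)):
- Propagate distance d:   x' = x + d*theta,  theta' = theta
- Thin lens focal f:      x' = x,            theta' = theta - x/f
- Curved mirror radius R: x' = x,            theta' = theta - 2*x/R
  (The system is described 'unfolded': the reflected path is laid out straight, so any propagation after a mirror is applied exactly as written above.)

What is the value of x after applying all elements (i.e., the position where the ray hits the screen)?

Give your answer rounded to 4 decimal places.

Initial: x=-10.0000 theta=-0.2000
After 1 (propagate distance d=26): x=-15.2000 theta=-0.2000
After 2 (thin lens f=-32): x=-15.2000 theta=-0.6750
After 3 (propagate distance d=9): x=-21.2750 theta=-0.6750
After 4 (curved mirror R=56): x=-21.2750 theta=19/224 (≈0.0848)
After 5 (propagate distance d=15 (to screen)): x=-22403/1120 (≈-20.0027) theta=19/224 (≈0.0848)
Rounded to 4 decimal places: x = -20.0027

Answer: -20.0027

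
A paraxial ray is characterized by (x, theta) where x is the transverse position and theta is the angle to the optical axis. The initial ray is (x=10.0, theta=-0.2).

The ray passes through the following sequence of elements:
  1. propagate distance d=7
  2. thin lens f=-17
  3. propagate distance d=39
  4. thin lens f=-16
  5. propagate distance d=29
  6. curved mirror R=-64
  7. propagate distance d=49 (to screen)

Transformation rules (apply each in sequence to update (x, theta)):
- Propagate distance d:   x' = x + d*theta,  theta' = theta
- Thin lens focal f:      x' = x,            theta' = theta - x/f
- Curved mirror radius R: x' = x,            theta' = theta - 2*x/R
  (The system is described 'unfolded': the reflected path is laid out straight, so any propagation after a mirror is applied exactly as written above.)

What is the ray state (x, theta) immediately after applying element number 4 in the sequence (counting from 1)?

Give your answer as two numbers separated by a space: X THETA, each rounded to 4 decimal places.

Answer: 20.5294 1.5890

Derivation:
Initial: x=10.0000 theta=-0.2000
After 1 (propagate distance d=7): x=8.6000 theta=-0.2000
After 2 (thin lens f=-17): x=8.6000 theta=26/85 (≈0.3059)
After 3 (propagate distance d=39): x=349/17 (≈20.5294) theta=26/85 (≈0.3059)
After 4 (thin lens f=-16): x=349/17 (≈20.5294) theta=2161/1360 (≈1.5890)
Rounded to 4 decimal places: x = 20.5294, theta = 1.5890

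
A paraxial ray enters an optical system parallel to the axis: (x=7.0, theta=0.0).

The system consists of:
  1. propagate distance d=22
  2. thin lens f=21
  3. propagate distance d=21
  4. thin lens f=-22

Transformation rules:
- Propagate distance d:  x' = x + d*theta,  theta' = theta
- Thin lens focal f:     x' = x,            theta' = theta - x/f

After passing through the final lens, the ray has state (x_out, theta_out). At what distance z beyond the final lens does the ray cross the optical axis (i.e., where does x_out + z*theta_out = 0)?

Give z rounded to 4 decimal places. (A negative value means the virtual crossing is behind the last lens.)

Initial: x=7.0000 theta=0.0000
After 1 (propagate distance d=22): x=7.0000 theta=0.0000
After 2 (thin lens f=21): x=7.0000 theta=-1/3 (≈-0.3333)
After 3 (propagate distance d=21): x=0.0000 theta=-1/3 (≈-0.3333)
After 4 (thin lens f=-22): x=0.0000 theta=-1/3 (≈-0.3333)
z_focus = -x_out/theta_out = -(0.0000)/(-1/3) = 0.0000
Rounded to 4 decimal places: z = 0.0000

Answer: 0.0000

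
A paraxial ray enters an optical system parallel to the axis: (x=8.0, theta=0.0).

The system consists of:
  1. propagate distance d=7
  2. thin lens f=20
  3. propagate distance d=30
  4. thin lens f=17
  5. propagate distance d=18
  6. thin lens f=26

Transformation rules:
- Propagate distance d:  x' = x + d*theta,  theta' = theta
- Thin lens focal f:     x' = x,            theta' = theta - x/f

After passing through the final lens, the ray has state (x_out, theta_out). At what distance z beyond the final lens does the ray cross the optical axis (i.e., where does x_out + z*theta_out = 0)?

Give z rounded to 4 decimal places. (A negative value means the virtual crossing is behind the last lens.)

Answer: 67.5088

Derivation:
Initial: x=8.0000 theta=0.0000
After 1 (propagate distance d=7): x=8.0000 theta=0.0000
After 2 (thin lens f=20): x=8.0000 theta=-0.4000
After 3 (propagate distance d=30): x=-4.0000 theta=-0.4000
After 4 (thin lens f=17): x=-4.0000 theta=-14/85 (≈-0.1647)
After 5 (propagate distance d=18): x=-592/85 (≈-6.9647) theta=-14/85 (≈-0.1647)
After 6 (thin lens f=26): x=-592/85 (≈-6.9647) theta=114/1105 (≈0.1032)
z_focus = -x_out/theta_out = -(-592/85)/(114/1105) = 3848/57 ≈ 67.5088
Rounded to 4 decimal places: z = 67.5088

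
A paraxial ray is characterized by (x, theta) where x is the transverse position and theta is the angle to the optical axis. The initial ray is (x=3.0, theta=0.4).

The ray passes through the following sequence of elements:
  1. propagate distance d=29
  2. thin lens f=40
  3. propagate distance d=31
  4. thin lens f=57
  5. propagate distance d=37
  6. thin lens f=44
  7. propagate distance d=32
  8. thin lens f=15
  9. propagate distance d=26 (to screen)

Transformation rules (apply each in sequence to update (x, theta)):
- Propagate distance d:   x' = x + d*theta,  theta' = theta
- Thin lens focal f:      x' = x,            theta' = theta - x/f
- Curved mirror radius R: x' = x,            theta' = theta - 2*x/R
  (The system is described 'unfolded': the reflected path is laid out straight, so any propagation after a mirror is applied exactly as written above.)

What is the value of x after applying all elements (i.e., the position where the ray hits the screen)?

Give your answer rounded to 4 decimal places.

Answer: -5.9854

Derivation:
Initial: x=3.0000 theta=0.4000
After 1 (propagate distance d=29): x=14.6000 theta=0.4000
After 2 (thin lens f=40): x=14.6000 theta=0.0350
After 3 (propagate distance d=31): x=15.6850 theta=0.0350
After 4 (thin lens f=57): x=15.6850 theta=-1369/5700 (≈-0.2402)
After 5 (propagate distance d=37): x=77503/11400 (≈6.7985) theta=-1369/5700 (≈-0.2402)
After 6 (thin lens f=44): x=77503/11400 (≈6.7985) theta=-7919/20064 (≈-0.3947)
After 7 (propagate distance d=32): x=-731267/125400 (≈-5.8315) theta=-7919/20064 (≈-0.3947)
After 8 (thin lens f=15): x=-731267/125400 (≈-5.8315) theta=-44557/7524000 (≈-0.0059)
After 9 (propagate distance d=26 (to screen)): x=-22517251/3762000 (≈-5.9854) theta=-44557/7524000 (≈-0.0059)
Rounded to 4 decimal places: x = -5.9854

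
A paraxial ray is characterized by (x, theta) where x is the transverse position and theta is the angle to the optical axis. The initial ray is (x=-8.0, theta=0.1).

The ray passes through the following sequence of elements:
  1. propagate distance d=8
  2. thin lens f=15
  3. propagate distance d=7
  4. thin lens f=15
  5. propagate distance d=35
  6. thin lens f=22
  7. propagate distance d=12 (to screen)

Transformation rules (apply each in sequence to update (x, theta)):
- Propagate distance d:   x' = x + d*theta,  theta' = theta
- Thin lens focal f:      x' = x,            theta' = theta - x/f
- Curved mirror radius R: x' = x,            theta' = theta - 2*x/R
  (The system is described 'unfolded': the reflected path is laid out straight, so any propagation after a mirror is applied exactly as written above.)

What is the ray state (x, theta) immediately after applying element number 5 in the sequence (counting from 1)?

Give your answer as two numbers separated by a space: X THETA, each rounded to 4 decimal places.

Initial: x=-8.0000 theta=0.1000
After 1 (propagate distance d=8): x=-7.2000 theta=0.1000
After 2 (thin lens f=15): x=-7.2000 theta=0.5800
After 3 (propagate distance d=7): x=-3.1400 theta=0.5800
After 4 (thin lens f=15): x=-3.1400 theta=296/375 (≈0.7893)
After 5 (propagate distance d=35): x=3673/150 (≈24.4867) theta=296/375 (≈0.7893)
Rounded to 4 decimal places: x = 24.4867, theta = 0.7893

Answer: 24.4867 0.7893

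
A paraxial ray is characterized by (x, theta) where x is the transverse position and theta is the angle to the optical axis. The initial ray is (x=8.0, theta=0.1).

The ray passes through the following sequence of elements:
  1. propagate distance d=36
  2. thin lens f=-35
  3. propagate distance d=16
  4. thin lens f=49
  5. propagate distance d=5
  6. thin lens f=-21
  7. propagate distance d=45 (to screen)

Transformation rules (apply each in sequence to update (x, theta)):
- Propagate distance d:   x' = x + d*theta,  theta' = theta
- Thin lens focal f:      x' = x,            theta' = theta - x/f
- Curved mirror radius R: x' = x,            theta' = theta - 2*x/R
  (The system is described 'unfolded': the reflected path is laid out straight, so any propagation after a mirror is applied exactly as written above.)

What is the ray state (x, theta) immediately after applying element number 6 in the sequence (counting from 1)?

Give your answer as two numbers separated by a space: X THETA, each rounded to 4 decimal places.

Initial: x=8.0000 theta=0.1000
After 1 (propagate distance d=36): x=11.6000 theta=0.1000
After 2 (thin lens f=-35): x=11.6000 theta=151/350 (≈0.4314)
After 3 (propagate distance d=16): x=3238/175 (≈18.5029) theta=151/350 (≈0.4314)
After 4 (thin lens f=49): x=3238/175 (≈18.5029) theta=923/17150 (≈0.0538)
After 5 (propagate distance d=5): x=321939/17150 (≈18.7720) theta=923/17150 (≈0.0538)
After 6 (thin lens f=-21): x=321939/17150 (≈18.7720) theta=56887/60025 (≈0.9477)
Rounded to 4 decimal places: x = 18.7720, theta = 0.9477

Answer: 18.7720 0.9477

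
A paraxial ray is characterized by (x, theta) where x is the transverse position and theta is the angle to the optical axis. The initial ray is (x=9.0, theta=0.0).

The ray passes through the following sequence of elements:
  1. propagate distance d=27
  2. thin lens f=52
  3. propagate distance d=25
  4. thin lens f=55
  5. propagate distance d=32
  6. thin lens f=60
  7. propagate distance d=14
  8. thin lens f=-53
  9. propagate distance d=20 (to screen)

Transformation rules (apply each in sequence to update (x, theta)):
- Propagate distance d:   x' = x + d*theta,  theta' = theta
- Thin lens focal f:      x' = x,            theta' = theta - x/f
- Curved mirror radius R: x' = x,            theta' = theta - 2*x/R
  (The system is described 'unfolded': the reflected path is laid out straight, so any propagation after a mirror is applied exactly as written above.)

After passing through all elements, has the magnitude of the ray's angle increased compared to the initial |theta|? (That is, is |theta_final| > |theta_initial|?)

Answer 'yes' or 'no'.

Initial: x=9.0000 theta=0.0000
After 1 (propagate distance d=27): x=9.0000 theta=0.0000
After 2 (thin lens f=52): x=9.0000 theta=-9/52 (≈-0.1731)
After 3 (propagate distance d=25): x=243/52 (≈4.6731) theta=-9/52 (≈-0.1731)
After 4 (thin lens f=55): x=243/52 (≈4.6731) theta=-369/1430 (≈-0.2580)
After 5 (propagate distance d=32): x=-10251/2860 (≈-3.5843) theta=-369/1430 (≈-0.2580)
After 6 (thin lens f=60): x=-10251/2860 (≈-3.5843) theta=-11343/57200 (≈-0.1983)
After 7 (propagate distance d=14): x=-181911/28600 (≈-6.3605) theta=-11343/57200 (≈-0.1983)
After 8 (thin lens f=-53): x=-181911/28600 (≈-6.3605) theta=-965001/3031600 (≈-0.3183)
After 9 (propagate distance d=20 (to screen)): x=-19291293/1515800 (≈-12.7268) theta=-965001/3031600 (≈-0.3183)
|theta_initial|=0.0000 |theta_final|=965001/3031600 (≈0.3183) -> increased

Answer: yes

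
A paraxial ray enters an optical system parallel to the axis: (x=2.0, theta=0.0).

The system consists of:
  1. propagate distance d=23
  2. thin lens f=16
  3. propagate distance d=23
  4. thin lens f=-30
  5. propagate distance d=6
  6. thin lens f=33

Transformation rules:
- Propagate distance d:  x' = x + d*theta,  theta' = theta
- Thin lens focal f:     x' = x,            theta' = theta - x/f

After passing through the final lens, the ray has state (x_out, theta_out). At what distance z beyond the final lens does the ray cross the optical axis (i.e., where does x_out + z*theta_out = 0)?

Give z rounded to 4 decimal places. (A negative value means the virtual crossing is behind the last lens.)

Initial: x=2.0000 theta=0.0000
After 1 (propagate distance d=23): x=2.0000 theta=0.0000
After 2 (thin lens f=16): x=2.0000 theta=-0.1250
After 3 (propagate distance d=23): x=-0.8750 theta=-0.1250
After 4 (thin lens f=-30): x=-0.8750 theta=-37/240 (≈-0.1542)
After 5 (propagate distance d=6): x=-1.8000 theta=-37/240 (≈-0.1542)
After 6 (thin lens f=33): x=-1.8000 theta=-263/2640 (≈-0.0996)
z_focus = -x_out/theta_out = -(-1.8000)/(-263/2640) = -4752/263 ≈ -18.0684
Rounded to 4 decimal places: z = -18.0684

Answer: -18.0684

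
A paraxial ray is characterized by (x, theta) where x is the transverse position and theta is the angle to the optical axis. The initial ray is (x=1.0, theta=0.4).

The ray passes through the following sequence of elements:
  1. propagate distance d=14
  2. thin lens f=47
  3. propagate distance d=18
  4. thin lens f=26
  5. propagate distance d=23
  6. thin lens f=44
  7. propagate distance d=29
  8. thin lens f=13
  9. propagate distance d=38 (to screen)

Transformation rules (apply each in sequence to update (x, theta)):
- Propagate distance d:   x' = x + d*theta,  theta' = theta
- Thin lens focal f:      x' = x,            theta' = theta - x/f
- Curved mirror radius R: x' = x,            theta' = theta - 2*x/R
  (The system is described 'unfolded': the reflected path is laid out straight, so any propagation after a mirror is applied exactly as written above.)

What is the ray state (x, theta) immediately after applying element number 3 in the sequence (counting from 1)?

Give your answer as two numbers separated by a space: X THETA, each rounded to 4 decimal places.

Initial: x=1.0000 theta=0.4000
After 1 (propagate distance d=14): x=6.6000 theta=0.4000
After 2 (thin lens f=47): x=6.6000 theta=61/235 (≈0.2596)
After 3 (propagate distance d=18): x=2649/235 (≈11.2723) theta=61/235 (≈0.2596)
Rounded to 4 decimal places: x = 11.2723, theta = 0.2596

Answer: 11.2723 0.2596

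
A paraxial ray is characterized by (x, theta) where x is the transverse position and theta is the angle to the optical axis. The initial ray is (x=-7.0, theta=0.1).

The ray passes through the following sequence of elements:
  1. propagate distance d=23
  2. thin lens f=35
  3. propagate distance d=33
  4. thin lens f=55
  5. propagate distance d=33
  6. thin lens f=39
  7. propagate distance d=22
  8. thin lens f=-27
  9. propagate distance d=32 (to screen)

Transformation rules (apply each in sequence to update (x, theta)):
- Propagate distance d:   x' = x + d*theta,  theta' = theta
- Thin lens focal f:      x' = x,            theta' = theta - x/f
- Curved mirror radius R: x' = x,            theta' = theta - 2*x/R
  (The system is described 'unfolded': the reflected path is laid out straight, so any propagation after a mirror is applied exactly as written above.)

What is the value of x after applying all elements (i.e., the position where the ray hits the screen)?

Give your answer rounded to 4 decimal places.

Initial: x=-7.0000 theta=0.1000
After 1 (propagate distance d=23): x=-4.7000 theta=0.1000
After 2 (thin lens f=35): x=-4.7000 theta=41/175 (≈0.2343)
After 3 (propagate distance d=33): x=1061/350 (≈3.0314) theta=41/175 (≈0.2343)
After 4 (thin lens f=55): x=1061/350 (≈3.0314) theta=3449/19250 (≈0.1792)
After 5 (propagate distance d=33): x=8.9440 theta=3449/19250 (≈0.1792)
After 6 (thin lens f=39): x=8.9440 theta=-2897/57750 (≈-0.0502)
After 7 (propagate distance d=22): x=20581/2625 (≈7.8404) theta=-2897/57750 (≈-0.0502)
After 8 (thin lens f=-27): x=20581/2625 (≈7.8404) theta=53509/222750 (≈0.2402)
After 9 (propagate distance d=32 (to screen)): x=2421113/155925 (≈15.5274) theta=53509/222750 (≈0.2402)
Rounded to 4 decimal places: x = 15.5274

Answer: 15.5274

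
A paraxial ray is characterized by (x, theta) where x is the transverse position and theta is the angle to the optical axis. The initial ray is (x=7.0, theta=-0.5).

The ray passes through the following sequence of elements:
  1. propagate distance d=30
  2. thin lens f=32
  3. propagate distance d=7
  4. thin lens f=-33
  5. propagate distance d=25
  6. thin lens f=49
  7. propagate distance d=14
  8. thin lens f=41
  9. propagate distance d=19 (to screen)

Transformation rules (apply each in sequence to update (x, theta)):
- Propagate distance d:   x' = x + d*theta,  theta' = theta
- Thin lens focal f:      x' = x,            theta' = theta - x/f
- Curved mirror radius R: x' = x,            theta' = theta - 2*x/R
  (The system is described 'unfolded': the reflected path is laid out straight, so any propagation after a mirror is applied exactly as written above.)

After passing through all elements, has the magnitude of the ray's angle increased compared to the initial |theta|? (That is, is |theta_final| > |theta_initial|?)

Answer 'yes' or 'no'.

Initial: x=7.0000 theta=-0.5000
After 1 (propagate distance d=30): x=-8.0000 theta=-0.5000
After 2 (thin lens f=32): x=-8.0000 theta=-0.2500
After 3 (propagate distance d=7): x=-9.7500 theta=-0.2500
After 4 (thin lens f=-33): x=-9.7500 theta=-6/11 (≈-0.5455)
After 5 (propagate distance d=25): x=-1029/44 (≈-23.3864) theta=-6/11 (≈-0.5455)
After 6 (thin lens f=49): x=-1029/44 (≈-23.3864) theta=-3/44 (≈-0.0682)
After 7 (propagate distance d=14): x=-1071/44 (≈-24.3409) theta=-3/44 (≈-0.0682)
After 8 (thin lens f=41): x=-1071/44 (≈-24.3409) theta=237/451 (≈0.5255)
After 9 (propagate distance d=19 (to screen)): x=-25899/1804 (≈-14.3564) theta=237/451 (≈0.5255)
|theta_initial|=0.5000 |theta_final|=237/451 (≈0.5255) -> increased

Answer: yes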